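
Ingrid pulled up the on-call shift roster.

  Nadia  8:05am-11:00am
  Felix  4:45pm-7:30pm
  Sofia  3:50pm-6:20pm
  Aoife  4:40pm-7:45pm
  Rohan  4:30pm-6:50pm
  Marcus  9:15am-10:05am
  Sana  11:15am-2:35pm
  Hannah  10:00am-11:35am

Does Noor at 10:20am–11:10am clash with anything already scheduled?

Yes — it overlaps Hannah, Nadia

Nadia: starts 8:05am before Noor ends 11:10am, and ends 11:00am after Noor starts 10:20am → overlap.
Marcus: ends 10:05am at or before Noor starts 10:20am → clear.
Hannah: starts 10:00am before Noor ends 11:10am, and ends 11:35am after Noor starts 10:20am → overlap.
Sana: starts 11:15am at or after Noor ends 11:10am → clear.
Sofia: starts 3:50pm at or after Noor ends 11:10am → clear.
Rohan: starts 4:30pm at or after Noor ends 11:10am → clear.
Aoife: starts 4:40pm at or after Noor ends 11:10am → clear.
Felix: starts 4:45pm at or after Noor ends 11:10am → clear.
Noor overlaps Hannah, Nadia.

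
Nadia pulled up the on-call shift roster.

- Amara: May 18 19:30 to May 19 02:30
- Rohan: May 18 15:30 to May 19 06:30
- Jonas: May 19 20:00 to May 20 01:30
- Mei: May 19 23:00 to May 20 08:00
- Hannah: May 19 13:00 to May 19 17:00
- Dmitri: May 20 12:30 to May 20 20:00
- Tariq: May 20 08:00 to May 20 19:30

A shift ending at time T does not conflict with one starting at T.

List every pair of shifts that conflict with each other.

Amara & Rohan, Dmitri & Tariq, Jonas & Mei

Sorted by start: Rohan, Amara, Hannah, Jonas, Mei, Tariq, Dmitri.
Amara starts before Rohan ends → Rohan and Amara overlap.
Hannah starts after Rohan ends — done with Rohan.
Hannah starts after Amara ends — done with Amara.
Jonas starts after Hannah ends — done with Hannah.
Mei starts before Jonas ends → Jonas and Mei overlap.
Tariq starts after Jonas ends — done with Jonas.
Tariq starts exactly when Mei ends (back-to-back, no overlap) — done with Mei.
Dmitri starts before Tariq ends → Tariq and Dmitri overlap.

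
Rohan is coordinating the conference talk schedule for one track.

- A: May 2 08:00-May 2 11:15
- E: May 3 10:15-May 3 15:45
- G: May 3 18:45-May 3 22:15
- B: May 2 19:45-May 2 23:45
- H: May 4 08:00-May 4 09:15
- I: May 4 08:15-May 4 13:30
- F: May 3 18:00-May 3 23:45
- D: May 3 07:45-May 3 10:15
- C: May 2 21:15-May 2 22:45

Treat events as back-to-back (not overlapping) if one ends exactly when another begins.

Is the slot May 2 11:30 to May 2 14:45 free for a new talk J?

A: ends May 2 11:15 at or before J starts May 2 11:30 → clear.
B: starts May 2 19:45 at or after J ends May 2 14:45 → clear.
C: starts May 2 21:15 at or after J ends May 2 14:45 → clear.
D: starts May 3 07:45 at or after J ends May 2 14:45 → clear.
E: starts May 3 10:15 at or after J ends May 2 14:45 → clear.
F: starts May 3 18:00 at or after J ends May 2 14:45 → clear.
G: starts May 3 18:45 at or after J ends May 2 14:45 → clear.
H: starts May 4 08:00 at or after J ends May 2 14:45 → clear.
I: starts May 4 08:15 at or after J ends May 2 14:45 → clear.

Yes — the slot is free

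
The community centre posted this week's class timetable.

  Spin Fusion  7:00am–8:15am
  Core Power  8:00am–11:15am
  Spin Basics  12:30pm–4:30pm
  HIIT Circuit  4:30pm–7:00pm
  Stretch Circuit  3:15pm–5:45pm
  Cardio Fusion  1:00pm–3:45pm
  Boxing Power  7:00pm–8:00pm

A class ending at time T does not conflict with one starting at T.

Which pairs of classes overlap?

Check each pair: they overlap iff neither finishes before the other starts.
Sorted by start: Spin Fusion, Core Power, Spin Basics, Cardio Fusion, Stretch Circuit, HIIT Circuit, Boxing Power.
Core Power starts before Spin Fusion ends → Spin Fusion and Core Power overlap.
Spin Basics starts after Spin Fusion ends, so nothing later overlaps Spin Fusion either.
Spin Basics starts after Core Power ends, so nothing later overlaps Core Power either.
Cardio Fusion starts before Spin Basics ends → Spin Basics and Cardio Fusion overlap.
Stretch Circuit starts before Spin Basics ends → Spin Basics and Stretch Circuit overlap.
HIIT Circuit starts exactly when Spin Basics ends (back-to-back, no overlap), so nothing later overlaps Spin Basics either.
Stretch Circuit starts before Cardio Fusion ends → Cardio Fusion and Stretch Circuit overlap.
HIIT Circuit starts after Cardio Fusion ends, so nothing later overlaps Cardio Fusion either.
HIIT Circuit starts before Stretch Circuit ends → Stretch Circuit and HIIT Circuit overlap.
Boxing Power starts after Stretch Circuit ends.
Boxing Power starts exactly when HIIT Circuit ends (back-to-back, no overlap).

Cardio Fusion & Spin Basics, Cardio Fusion & Stretch Circuit, Core Power & Spin Fusion, HIIT Circuit & Stretch Circuit, Spin Basics & Stretch Circuit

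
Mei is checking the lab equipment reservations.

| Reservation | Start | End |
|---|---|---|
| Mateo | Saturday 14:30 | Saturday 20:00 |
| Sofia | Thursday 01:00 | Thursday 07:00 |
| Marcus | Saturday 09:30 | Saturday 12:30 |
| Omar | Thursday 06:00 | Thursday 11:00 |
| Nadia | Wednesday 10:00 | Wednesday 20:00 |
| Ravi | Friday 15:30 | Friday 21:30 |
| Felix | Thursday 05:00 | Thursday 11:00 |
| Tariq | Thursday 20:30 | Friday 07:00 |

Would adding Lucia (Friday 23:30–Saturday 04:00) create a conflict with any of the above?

No — it doesn't clash with anything

Nadia: ends Wednesday 20:00 at or before Lucia starts Friday 23:30 → clear.
Sofia: ends Thursday 07:00 at or before Lucia starts Friday 23:30 → clear.
Felix: ends Thursday 11:00 at or before Lucia starts Friday 23:30 → clear.
Omar: ends Thursday 11:00 at or before Lucia starts Friday 23:30 → clear.
Tariq: ends Friday 07:00 at or before Lucia starts Friday 23:30 → clear.
Ravi: ends Friday 21:30 at or before Lucia starts Friday 23:30 → clear.
Marcus: starts Saturday 09:30 at or after Lucia ends Saturday 04:00 → clear.
Mateo: starts Saturday 14:30 at or after Lucia ends Saturday 04:00 → clear.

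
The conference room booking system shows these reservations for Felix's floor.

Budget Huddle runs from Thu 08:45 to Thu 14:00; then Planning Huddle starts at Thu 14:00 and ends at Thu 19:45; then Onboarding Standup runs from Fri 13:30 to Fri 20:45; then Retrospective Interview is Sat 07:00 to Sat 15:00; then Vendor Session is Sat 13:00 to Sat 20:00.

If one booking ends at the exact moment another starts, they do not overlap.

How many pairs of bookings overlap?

Two intervals overlap when each starts before the other ends.
Sorted by start: Budget Huddle, Planning Huddle, Onboarding Standup, Retrospective Interview, Vendor Session.
Planning Huddle starts exactly when Budget Huddle ends (back-to-back, no overlap) — done with Budget Huddle.
Onboarding Standup starts after Planning Huddle ends — done with Planning Huddle.
Retrospective Interview starts after Onboarding Standup ends — done with Onboarding Standup.
Vendor Session starts before Retrospective Interview ends → Retrospective Interview and Vendor Session overlap.
Overlapping pairs: Retrospective Interview & Vendor Session — 1 in total.

1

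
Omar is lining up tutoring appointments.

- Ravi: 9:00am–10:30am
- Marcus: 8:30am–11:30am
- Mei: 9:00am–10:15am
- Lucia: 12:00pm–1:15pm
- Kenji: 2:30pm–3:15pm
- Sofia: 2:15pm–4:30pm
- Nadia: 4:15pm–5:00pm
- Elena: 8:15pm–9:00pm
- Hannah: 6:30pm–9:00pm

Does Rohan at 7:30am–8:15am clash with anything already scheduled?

Marcus: starts 8:30am at or after Rohan ends 8:15am → clear.
Ravi: starts 9:00am at or after Rohan ends 8:15am → clear.
Mei: starts 9:00am at or after Rohan ends 8:15am → clear.
Lucia: starts 12:00pm at or after Rohan ends 8:15am → clear.
Sofia: starts 2:15pm at or after Rohan ends 8:15am → clear.
Kenji: starts 2:30pm at or after Rohan ends 8:15am → clear.
Nadia: starts 4:15pm at or after Rohan ends 8:15am → clear.
Hannah: starts 6:30pm at or after Rohan ends 8:15am → clear.
Elena: starts 8:15pm at or after Rohan ends 8:15am → clear.

No — it doesn't clash with anything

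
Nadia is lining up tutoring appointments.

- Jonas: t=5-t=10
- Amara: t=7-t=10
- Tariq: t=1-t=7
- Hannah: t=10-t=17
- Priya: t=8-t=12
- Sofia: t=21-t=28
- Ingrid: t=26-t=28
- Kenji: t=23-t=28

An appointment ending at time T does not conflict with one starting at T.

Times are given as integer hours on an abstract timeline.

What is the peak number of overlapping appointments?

3

Sort all start/end points and keep a running count:
t=1 start Tariq → 1
t=5 start Jonas → 2
t=7 end Tariq → 1
t=7 start Amara → 2
t=8 start Priya → 3
t=10 end Amara → 2
t=10 end Jonas → 1
t=10 start Hannah → 2
t=12 end Priya → 1
t=17 end Hannah → 0
t=21 start Sofia → 1
t=23 start Kenji → 2
t=26 start Ingrid → 3
t=28 end Ingrid → 2
t=28 end Kenji → 1
t=28 end Sofia → 0
Peak is 3, at t=8 (Amara, Jonas, Priya).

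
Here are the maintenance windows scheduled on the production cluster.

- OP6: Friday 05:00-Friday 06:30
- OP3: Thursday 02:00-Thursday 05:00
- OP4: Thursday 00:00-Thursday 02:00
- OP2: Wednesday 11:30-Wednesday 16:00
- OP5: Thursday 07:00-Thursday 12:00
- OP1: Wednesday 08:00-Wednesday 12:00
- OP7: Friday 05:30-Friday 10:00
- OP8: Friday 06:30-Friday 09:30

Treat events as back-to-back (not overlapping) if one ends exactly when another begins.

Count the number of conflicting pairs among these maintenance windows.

3

Sorted by start: OP1, OP2, OP4, OP3, OP5, OP6, OP7, OP8.
OP2 starts before OP1 ends → OP1 and OP2 overlap.
OP4 starts after OP1 ends; OP1 is clear from here.
OP4 starts after OP2 ends; OP2 is clear from here.
OP3 starts exactly when OP4 ends (back-to-back, no overlap); OP4 is clear from here.
OP5 starts after OP3 ends; OP3 is clear from here.
OP6 starts after OP5 ends; OP5 is clear from here.
OP7 starts before OP6 ends → OP6 and OP7 overlap.
OP8 starts exactly when OP6 ends (back-to-back, no overlap).
OP8 starts before OP7 ends → OP7 and OP8 overlap.
Overlapping pairs: OP1 & OP2, OP6 & OP7, OP7 & OP8 — 3 in total.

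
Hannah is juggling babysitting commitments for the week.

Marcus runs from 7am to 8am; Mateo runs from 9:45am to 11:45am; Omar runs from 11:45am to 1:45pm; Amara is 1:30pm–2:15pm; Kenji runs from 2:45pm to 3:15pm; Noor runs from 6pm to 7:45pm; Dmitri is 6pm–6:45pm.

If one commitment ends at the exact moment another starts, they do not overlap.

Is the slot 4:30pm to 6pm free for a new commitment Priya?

Yes — the slot is free

Marcus: ends 8am at or before Priya starts 4:30pm → clear.
Mateo: ends 11:45am at or before Priya starts 4:30pm → clear.
Omar: ends 1:45pm at or before Priya starts 4:30pm → clear.
Amara: ends 2:15pm at or before Priya starts 4:30pm → clear.
Kenji: ends 3:15pm at or before Priya starts 4:30pm → clear.
Noor: starts 6pm at or after Priya ends 6pm → clear.
Dmitri: starts 6pm at or after Priya ends 6pm → clear.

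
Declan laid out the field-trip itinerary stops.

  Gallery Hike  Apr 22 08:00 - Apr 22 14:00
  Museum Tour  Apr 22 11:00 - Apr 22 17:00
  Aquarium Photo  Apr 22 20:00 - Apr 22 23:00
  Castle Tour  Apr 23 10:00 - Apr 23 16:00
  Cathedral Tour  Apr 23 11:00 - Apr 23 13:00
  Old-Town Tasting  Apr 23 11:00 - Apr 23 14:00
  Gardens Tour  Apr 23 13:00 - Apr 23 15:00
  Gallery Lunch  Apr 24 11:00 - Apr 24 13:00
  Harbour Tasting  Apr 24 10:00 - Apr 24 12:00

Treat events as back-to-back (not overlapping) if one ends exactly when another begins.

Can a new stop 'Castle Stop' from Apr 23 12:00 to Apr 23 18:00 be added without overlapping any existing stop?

No — it overlaps Castle Tour, Cathedral Tour, Gardens Tour, Old-Town Tasting

Gallery Hike: ends Apr 22 14:00 at or before Castle Stop starts Apr 23 12:00 → clear.
Museum Tour: ends Apr 22 17:00 at or before Castle Stop starts Apr 23 12:00 → clear.
Aquarium Photo: ends Apr 22 23:00 at or before Castle Stop starts Apr 23 12:00 → clear.
Castle Tour: starts Apr 23 10:00 before Castle Stop ends Apr 23 18:00, and ends Apr 23 16:00 after Castle Stop starts Apr 23 12:00 → overlap.
Cathedral Tour: starts Apr 23 11:00 before Castle Stop ends Apr 23 18:00, and ends Apr 23 13:00 after Castle Stop starts Apr 23 12:00 → overlap.
Old-Town Tasting: starts Apr 23 11:00 before Castle Stop ends Apr 23 18:00, and ends Apr 23 14:00 after Castle Stop starts Apr 23 12:00 → overlap.
Gardens Tour: starts Apr 23 13:00 before Castle Stop ends Apr 23 18:00, and ends Apr 23 15:00 after Castle Stop starts Apr 23 12:00 → overlap.
Harbour Tasting: starts Apr 24 10:00 at or after Castle Stop ends Apr 23 18:00 → clear.
Gallery Lunch: starts Apr 24 11:00 at or after Castle Stop ends Apr 23 18:00 → clear.
Castle Stop overlaps Castle Tour, Cathedral Tour, Old-Town Tasting, Gardens Tour.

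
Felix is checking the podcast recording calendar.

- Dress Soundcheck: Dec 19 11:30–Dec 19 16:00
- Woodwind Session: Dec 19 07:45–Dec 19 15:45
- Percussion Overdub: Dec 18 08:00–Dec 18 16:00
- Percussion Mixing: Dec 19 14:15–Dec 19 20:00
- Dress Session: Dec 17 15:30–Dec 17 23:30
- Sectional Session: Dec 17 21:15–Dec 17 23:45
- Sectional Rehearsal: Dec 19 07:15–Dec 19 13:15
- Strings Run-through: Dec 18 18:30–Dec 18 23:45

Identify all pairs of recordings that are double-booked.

Sorted by start: Dress Session, Sectional Session, Percussion Overdub, Strings Run-through, Sectional Rehearsal, Woodwind Session, Dress Soundcheck, Percussion Mixing.
Sectional Session starts before Dress Session ends → Dress Session and Sectional Session overlap.
Percussion Overdub starts after Dress Session ends, so Dress Session has no further overlaps.
Percussion Overdub starts after Sectional Session ends, so Sectional Session has no further overlaps.
Strings Run-through starts after Percussion Overdub ends, so Percussion Overdub has no further overlaps.
Sectional Rehearsal starts after Strings Run-through ends, so Strings Run-through has no further overlaps.
Woodwind Session starts before Sectional Rehearsal ends → Sectional Rehearsal and Woodwind Session overlap.
Dress Soundcheck starts before Sectional Rehearsal ends → Sectional Rehearsal and Dress Soundcheck overlap.
Percussion Mixing starts after Sectional Rehearsal ends.
Dress Soundcheck starts before Woodwind Session ends → Woodwind Session and Dress Soundcheck overlap.
Percussion Mixing starts before Woodwind Session ends → Woodwind Session and Percussion Mixing overlap.
Percussion Mixing starts before Dress Soundcheck ends → Dress Soundcheck and Percussion Mixing overlap.

Dress Session & Sectional Session, Dress Soundcheck & Percussion Mixing, Dress Soundcheck & Sectional Rehearsal, Dress Soundcheck & Woodwind Session, Percussion Mixing & Woodwind Session, Sectional Rehearsal & Woodwind Session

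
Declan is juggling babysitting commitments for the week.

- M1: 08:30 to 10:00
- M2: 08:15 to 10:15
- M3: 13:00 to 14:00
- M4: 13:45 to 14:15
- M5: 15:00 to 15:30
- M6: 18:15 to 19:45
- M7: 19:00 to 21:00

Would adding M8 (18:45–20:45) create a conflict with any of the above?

M2: ends 10:15 at or before M8 starts 18:45 → clear.
M1: ends 10:00 at or before M8 starts 18:45 → clear.
M3: ends 14:00 at or before M8 starts 18:45 → clear.
M4: ends 14:15 at or before M8 starts 18:45 → clear.
M5: ends 15:30 at or before M8 starts 18:45 → clear.
M6: starts 18:15 before M8 ends 20:45, and ends 19:45 after M8 starts 18:45 → overlap.
M7: starts 19:00 before M8 ends 20:45, and ends 21:00 after M8 starts 18:45 → overlap.
M8 overlaps M6, M7.

Yes — it overlaps M6, M7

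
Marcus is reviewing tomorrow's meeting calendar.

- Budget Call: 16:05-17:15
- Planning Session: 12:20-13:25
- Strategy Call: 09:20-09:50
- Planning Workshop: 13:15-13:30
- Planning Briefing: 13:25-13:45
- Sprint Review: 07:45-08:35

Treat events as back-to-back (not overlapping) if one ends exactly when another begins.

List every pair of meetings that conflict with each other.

Check each pair: they overlap iff neither finishes before the other starts.
Sorted by start: Sprint Review, Strategy Call, Planning Session, Planning Workshop, Planning Briefing, Budget Call.
Strategy Call starts after Sprint Review ends; Sprint Review is clear from here.
Planning Session starts after Strategy Call ends; Strategy Call is clear from here.
Planning Workshop starts before Planning Session ends → Planning Session and Planning Workshop overlap.
Planning Briefing starts exactly when Planning Session ends (back-to-back, no overlap); Planning Session is clear from here.
Planning Briefing starts before Planning Workshop ends → Planning Workshop and Planning Briefing overlap.
Budget Call starts after Planning Workshop ends.
Budget Call starts after Planning Briefing ends.

Planning Briefing & Planning Workshop, Planning Session & Planning Workshop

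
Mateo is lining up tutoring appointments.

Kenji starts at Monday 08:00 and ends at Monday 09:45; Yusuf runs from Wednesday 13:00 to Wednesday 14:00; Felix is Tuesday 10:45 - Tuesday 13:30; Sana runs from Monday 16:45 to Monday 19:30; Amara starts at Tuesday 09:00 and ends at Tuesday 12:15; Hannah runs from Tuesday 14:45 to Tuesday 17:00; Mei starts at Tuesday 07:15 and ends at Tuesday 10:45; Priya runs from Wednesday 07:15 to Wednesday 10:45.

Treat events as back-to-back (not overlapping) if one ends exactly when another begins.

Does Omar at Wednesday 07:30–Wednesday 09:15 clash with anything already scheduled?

Yes — it overlaps Priya

Kenji: ends Monday 09:45 at or before Omar starts Wednesday 07:30 → clear.
Sana: ends Monday 19:30 at or before Omar starts Wednesday 07:30 → clear.
Mei: ends Tuesday 10:45 at or before Omar starts Wednesday 07:30 → clear.
Amara: ends Tuesday 12:15 at or before Omar starts Wednesday 07:30 → clear.
Felix: ends Tuesday 13:30 at or before Omar starts Wednesday 07:30 → clear.
Hannah: ends Tuesday 17:00 at or before Omar starts Wednesday 07:30 → clear.
Priya: starts Wednesday 07:15 before Omar ends Wednesday 09:15, and ends Wednesday 10:45 after Omar starts Wednesday 07:30 → overlap.
Yusuf: starts Wednesday 13:00 at or after Omar ends Wednesday 09:15 → clear.
Omar overlaps Priya.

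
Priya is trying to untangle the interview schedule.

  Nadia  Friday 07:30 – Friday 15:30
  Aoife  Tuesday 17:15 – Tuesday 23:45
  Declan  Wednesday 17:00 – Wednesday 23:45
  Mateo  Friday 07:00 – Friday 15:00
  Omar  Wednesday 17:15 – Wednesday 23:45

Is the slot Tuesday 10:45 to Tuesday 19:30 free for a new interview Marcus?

No — it overlaps Aoife

Aoife: starts Tuesday 17:15 before Marcus ends Tuesday 19:30, and ends Tuesday 23:45 after Marcus starts Tuesday 10:45 → overlap.
Declan: starts Wednesday 17:00 at or after Marcus ends Tuesday 19:30 → clear.
Omar: starts Wednesday 17:15 at or after Marcus ends Tuesday 19:30 → clear.
Mateo: starts Friday 07:00 at or after Marcus ends Tuesday 19:30 → clear.
Nadia: starts Friday 07:30 at or after Marcus ends Tuesday 19:30 → clear.
Marcus overlaps Aoife.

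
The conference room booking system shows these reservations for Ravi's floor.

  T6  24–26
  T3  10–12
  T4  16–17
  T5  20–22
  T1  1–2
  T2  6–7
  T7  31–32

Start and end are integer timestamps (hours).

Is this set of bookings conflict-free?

Two intervals overlap when each starts before the other ends.
Sorted by start: T1, T2, T3, T4, T5, T6, T7.
T2 starts after T1 ends, so T1 has no further overlaps.
T3 starts after T2 ends, so T2 has no further overlaps.
T4 starts after T3 ends, so T3 has no further overlaps.
T5 starts after T4 ends, so T4 has no further overlaps.
T6 starts after T5 ends, so T5 has no further overlaps.
T7 starts after T6 ends.
Every pair is clear; the schedule has no overlaps.

Yes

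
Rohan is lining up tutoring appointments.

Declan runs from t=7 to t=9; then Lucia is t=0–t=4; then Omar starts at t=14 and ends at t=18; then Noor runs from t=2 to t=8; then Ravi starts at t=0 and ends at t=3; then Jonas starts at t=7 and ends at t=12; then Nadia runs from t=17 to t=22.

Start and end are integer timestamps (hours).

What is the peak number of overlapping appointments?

3

Sort all start/end points and keep a running count:
t=0 start Lucia → 1
t=0 start Ravi → 2
t=2 start Noor → 3
t=3 end Ravi → 2
t=4 end Lucia → 1
t=7 start Declan → 2
t=7 start Jonas → 3
t=8 end Noor → 2
t=9 end Declan → 1
t=12 end Jonas → 0
t=14 start Omar → 1
t=17 start Nadia → 2
t=18 end Omar → 1
t=22 end Nadia → 0
Peak is 3, at t=2 (Lucia, Noor, Ravi).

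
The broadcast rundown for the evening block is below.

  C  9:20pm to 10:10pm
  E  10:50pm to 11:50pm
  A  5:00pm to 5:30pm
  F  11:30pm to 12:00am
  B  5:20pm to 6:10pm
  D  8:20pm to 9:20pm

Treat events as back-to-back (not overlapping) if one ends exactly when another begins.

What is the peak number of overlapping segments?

2

Sweep the timeline, counting +1 at each start and −1 at each end (ends before starts at a tie):
5:00pm start A → 1
5:20pm start B → 2
5:30pm end A → 1
6:10pm end B → 0
8:20pm start D → 1
9:20pm end D → 0
9:20pm start C → 1
10:10pm end C → 0
10:50pm start E → 1
11:30pm start F → 2
11:50pm end E → 1
12:00am end F → 0
Peak is 2, at 5:20pm (A, B).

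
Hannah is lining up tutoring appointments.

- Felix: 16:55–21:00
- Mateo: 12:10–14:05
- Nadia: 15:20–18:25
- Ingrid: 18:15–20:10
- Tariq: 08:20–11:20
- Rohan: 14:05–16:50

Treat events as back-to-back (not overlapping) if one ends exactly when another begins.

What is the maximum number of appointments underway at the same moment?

Sweep the timeline, counting +1 at each start and −1 at each end (ends before starts at a tie):
08:20 start Tariq → 1
11:20 end Tariq → 0
12:10 start Mateo → 1
14:05 end Mateo → 0
14:05 start Rohan → 1
15:20 start Nadia → 2
16:50 end Rohan → 1
16:55 start Felix → 2
18:15 start Ingrid → 3
18:25 end Nadia → 2
20:10 end Ingrid → 1
21:00 end Felix → 0
Peak is 3, at 18:15 (Felix, Ingrid, Nadia).

3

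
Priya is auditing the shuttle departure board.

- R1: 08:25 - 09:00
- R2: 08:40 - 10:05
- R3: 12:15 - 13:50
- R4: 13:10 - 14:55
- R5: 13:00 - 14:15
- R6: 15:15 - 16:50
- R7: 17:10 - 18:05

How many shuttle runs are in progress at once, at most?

3

Sort all start/end points and keep a running count:
08:25 start R1 → 1
08:40 start R2 → 2
09:00 end R1 → 1
10:05 end R2 → 0
12:15 start R3 → 1
13:00 start R5 → 2
13:10 start R4 → 3
13:50 end R3 → 2
14:15 end R5 → 1
14:55 end R4 → 0
15:15 start R6 → 1
16:50 end R6 → 0
17:10 start R7 → 1
18:05 end R7 → 0
Peak is 3, at 13:10 (R3, R4, R5).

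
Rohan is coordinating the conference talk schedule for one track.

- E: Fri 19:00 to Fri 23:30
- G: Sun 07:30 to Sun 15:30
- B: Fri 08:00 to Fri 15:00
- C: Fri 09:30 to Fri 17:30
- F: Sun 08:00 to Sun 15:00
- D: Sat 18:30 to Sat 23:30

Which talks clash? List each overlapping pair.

B & C, F & G

Sorted by start: B, C, E, D, G, F.
C starts before B ends → B and C overlap.
E starts after B ends, so B has no further overlaps.
E starts after C ends, so C has no further overlaps.
D starts after E ends, so E has no further overlaps.
G starts after D ends, so D has no further overlaps.
F starts before G ends → G and F overlap.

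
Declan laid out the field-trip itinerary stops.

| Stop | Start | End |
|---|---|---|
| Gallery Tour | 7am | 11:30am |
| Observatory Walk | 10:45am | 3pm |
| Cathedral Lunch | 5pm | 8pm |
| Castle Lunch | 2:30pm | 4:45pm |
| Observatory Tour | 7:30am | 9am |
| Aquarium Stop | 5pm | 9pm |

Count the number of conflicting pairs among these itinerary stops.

Check each pair: they overlap iff neither finishes before the other starts.
Sorted by start: Gallery Tour, Observatory Tour, Observatory Walk, Castle Lunch, Cathedral Lunch, Aquarium Stop.
Observatory Tour starts before Gallery Tour ends → Gallery Tour and Observatory Tour overlap.
Observatory Walk starts before Gallery Tour ends → Gallery Tour and Observatory Walk overlap.
Castle Lunch starts after Gallery Tour ends, so Gallery Tour has no further overlaps.
Observatory Walk starts after Observatory Tour ends, so Observatory Tour has no further overlaps.
Castle Lunch starts before Observatory Walk ends → Observatory Walk and Castle Lunch overlap.
Cathedral Lunch starts after Observatory Walk ends, so Observatory Walk has no further overlaps.
Cathedral Lunch starts after Castle Lunch ends, so Castle Lunch has no further overlaps.
Aquarium Stop starts before Cathedral Lunch ends → Cathedral Lunch and Aquarium Stop overlap.
Overlapping pairs: Aquarium Stop & Cathedral Lunch, Castle Lunch & Observatory Walk, Gallery Tour & Observatory Tour, Gallery Tour & Observatory Walk — 4 in total.

4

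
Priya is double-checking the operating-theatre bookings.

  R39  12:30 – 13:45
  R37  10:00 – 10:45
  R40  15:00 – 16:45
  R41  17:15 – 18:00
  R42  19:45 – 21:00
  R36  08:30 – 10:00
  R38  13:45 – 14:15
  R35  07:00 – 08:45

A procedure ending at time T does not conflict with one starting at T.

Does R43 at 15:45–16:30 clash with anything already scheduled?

Yes — it overlaps R40

R35: ends 08:45 at or before R43 starts 15:45 → clear.
R36: ends 10:00 at or before R43 starts 15:45 → clear.
R37: ends 10:45 at or before R43 starts 15:45 → clear.
R39: ends 13:45 at or before R43 starts 15:45 → clear.
R38: ends 14:15 at or before R43 starts 15:45 → clear.
R40: starts 15:00 before R43 ends 16:30, and ends 16:45 after R43 starts 15:45 → overlap.
R41: starts 17:15 at or after R43 ends 16:30 → clear.
R42: starts 19:45 at or after R43 ends 16:30 → clear.
R43 overlaps R40.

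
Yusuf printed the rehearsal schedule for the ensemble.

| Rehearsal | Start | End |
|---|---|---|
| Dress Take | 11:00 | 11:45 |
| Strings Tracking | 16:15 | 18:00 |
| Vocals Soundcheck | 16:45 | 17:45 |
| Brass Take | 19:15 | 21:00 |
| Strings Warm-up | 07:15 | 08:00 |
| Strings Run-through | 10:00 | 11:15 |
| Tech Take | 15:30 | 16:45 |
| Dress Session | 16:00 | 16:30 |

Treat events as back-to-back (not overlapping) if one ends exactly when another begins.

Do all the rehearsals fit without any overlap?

No

Sorted by start: Strings Warm-up, Strings Run-through, Dress Take, Tech Take, Dress Session, Strings Tracking, Vocals Soundcheck, Brass Take.
Strings Run-through starts after Strings Warm-up ends — done with Strings Warm-up.
Dress Take starts before Strings Run-through ends → Strings Run-through and Dress Take overlap.
That's a conflict, so the schedule is not conflict-free.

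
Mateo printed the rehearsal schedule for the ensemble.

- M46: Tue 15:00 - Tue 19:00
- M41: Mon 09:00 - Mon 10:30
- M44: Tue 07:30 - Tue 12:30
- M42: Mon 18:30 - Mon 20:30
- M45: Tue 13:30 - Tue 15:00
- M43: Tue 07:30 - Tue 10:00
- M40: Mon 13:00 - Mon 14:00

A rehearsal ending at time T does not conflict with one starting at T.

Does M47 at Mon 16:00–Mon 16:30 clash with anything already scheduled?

No — it doesn't clash with anything

M41: ends Mon 10:30 at or before M47 starts Mon 16:00 → clear.
M40: ends Mon 14:00 at or before M47 starts Mon 16:00 → clear.
M42: starts Mon 18:30 at or after M47 ends Mon 16:30 → clear.
M43: starts Tue 07:30 at or after M47 ends Mon 16:30 → clear.
M44: starts Tue 07:30 at or after M47 ends Mon 16:30 → clear.
M45: starts Tue 13:30 at or after M47 ends Mon 16:30 → clear.
M46: starts Tue 15:00 at or after M47 ends Mon 16:30 → clear.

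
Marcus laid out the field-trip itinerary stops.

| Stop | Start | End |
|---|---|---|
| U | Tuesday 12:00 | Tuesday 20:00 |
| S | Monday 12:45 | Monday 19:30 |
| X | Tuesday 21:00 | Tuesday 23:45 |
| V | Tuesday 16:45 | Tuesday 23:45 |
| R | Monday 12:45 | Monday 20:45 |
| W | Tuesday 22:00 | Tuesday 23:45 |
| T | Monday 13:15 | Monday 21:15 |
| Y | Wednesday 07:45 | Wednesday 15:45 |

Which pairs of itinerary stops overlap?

Sorted by start: R, S, T, U, V, X, W, Y.
S starts before R ends → R and S overlap.
T starts before R ends → R and T overlap.
U starts after R ends; R is clear from here.
T starts before S ends → S and T overlap.
U starts after S ends; S is clear from here.
U starts after T ends; T is clear from here.
V starts before U ends → U and V overlap.
X starts after U ends; U is clear from here.
X starts before V ends → V and X overlap.
W starts before V ends → V and W overlap.
Y starts after V ends.
W starts before X ends → X and W overlap.
Y starts after X ends.
Y starts after W ends.

R & S, R & T, S & T, U & V, V & W, V & X, W & X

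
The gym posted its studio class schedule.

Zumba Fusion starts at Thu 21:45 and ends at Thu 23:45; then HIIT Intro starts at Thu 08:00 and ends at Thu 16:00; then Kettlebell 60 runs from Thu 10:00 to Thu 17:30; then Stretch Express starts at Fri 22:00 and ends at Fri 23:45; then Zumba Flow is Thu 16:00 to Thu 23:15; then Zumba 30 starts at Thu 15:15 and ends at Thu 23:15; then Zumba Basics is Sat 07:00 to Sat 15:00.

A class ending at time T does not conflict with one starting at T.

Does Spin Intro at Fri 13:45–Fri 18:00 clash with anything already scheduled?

HIIT Intro: ends Thu 16:00 at or before Spin Intro starts Fri 13:45 → clear.
Kettlebell 60: ends Thu 17:30 at or before Spin Intro starts Fri 13:45 → clear.
Zumba 30: ends Thu 23:15 at or before Spin Intro starts Fri 13:45 → clear.
Zumba Flow: ends Thu 23:15 at or before Spin Intro starts Fri 13:45 → clear.
Zumba Fusion: ends Thu 23:45 at or before Spin Intro starts Fri 13:45 → clear.
Stretch Express: starts Fri 22:00 at or after Spin Intro ends Fri 18:00 → clear.
Zumba Basics: starts Sat 07:00 at or after Spin Intro ends Fri 18:00 → clear.

No — it doesn't clash with anything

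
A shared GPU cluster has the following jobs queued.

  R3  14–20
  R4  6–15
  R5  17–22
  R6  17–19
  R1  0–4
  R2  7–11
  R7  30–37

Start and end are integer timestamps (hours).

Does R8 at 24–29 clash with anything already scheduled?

R1: ends 4 at or before R8 starts 24 → clear.
R4: ends 15 at or before R8 starts 24 → clear.
R2: ends 11 at or before R8 starts 24 → clear.
R3: ends 20 at or before R8 starts 24 → clear.
R5: ends 22 at or before R8 starts 24 → clear.
R6: ends 19 at or before R8 starts 24 → clear.
R7: starts 30 at or after R8 ends 29 → clear.

No — it doesn't clash with anything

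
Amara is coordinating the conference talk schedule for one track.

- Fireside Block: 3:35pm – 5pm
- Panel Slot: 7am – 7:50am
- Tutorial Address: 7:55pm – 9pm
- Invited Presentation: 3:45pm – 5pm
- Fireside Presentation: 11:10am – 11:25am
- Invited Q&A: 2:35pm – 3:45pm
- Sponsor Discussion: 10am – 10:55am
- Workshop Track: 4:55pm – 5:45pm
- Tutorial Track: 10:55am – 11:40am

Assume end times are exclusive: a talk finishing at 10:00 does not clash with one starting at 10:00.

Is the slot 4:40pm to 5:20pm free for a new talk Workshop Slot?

Panel Slot: ends 7:50am at or before Workshop Slot starts 4:40pm → clear.
Sponsor Discussion: ends 10:55am at or before Workshop Slot starts 4:40pm → clear.
Tutorial Track: ends 11:40am at or before Workshop Slot starts 4:40pm → clear.
Fireside Presentation: ends 11:25am at or before Workshop Slot starts 4:40pm → clear.
Invited Q&A: ends 3:45pm at or before Workshop Slot starts 4:40pm → clear.
Fireside Block: starts 3:35pm before Workshop Slot ends 5:20pm, and ends 5pm after Workshop Slot starts 4:40pm → overlap.
Invited Presentation: starts 3:45pm before Workshop Slot ends 5:20pm, and ends 5pm after Workshop Slot starts 4:40pm → overlap.
Workshop Track: starts 4:55pm before Workshop Slot ends 5:20pm, and ends 5:45pm after Workshop Slot starts 4:40pm → overlap.
Tutorial Address: starts 7:55pm at or after Workshop Slot ends 5:20pm → clear.
Workshop Slot overlaps Invited Presentation, Fireside Block, Workshop Track.

No — it overlaps Fireside Block, Invited Presentation, Workshop Track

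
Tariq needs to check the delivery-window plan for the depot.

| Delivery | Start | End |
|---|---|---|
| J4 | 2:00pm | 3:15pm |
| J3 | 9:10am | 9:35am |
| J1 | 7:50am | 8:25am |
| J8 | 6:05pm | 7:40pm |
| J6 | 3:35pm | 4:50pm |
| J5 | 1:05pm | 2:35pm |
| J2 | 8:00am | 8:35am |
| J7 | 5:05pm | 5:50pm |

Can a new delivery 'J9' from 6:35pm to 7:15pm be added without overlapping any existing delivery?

J1: ends 8:25am at or before J9 starts 6:35pm → clear.
J2: ends 8:35am at or before J9 starts 6:35pm → clear.
J3: ends 9:35am at or before J9 starts 6:35pm → clear.
J5: ends 2:35pm at or before J9 starts 6:35pm → clear.
J4: ends 3:15pm at or before J9 starts 6:35pm → clear.
J6: ends 4:50pm at or before J9 starts 6:35pm → clear.
J7: ends 5:50pm at or before J9 starts 6:35pm → clear.
J8: starts 6:05pm before J9 ends 7:15pm, and ends 7:40pm after J9 starts 6:35pm → overlap.
J9 overlaps J8.

No — it overlaps J8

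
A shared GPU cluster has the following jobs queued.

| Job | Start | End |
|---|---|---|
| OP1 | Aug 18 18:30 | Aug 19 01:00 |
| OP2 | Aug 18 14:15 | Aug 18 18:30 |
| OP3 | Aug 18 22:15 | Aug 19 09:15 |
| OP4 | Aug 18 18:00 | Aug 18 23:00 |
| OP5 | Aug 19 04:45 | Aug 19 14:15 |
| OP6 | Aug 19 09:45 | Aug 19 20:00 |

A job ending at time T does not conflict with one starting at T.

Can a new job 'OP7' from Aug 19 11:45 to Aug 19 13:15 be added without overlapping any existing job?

No — it overlaps OP5, OP6

OP2: ends Aug 18 18:30 at or before OP7 starts Aug 19 11:45 → clear.
OP4: ends Aug 18 23:00 at or before OP7 starts Aug 19 11:45 → clear.
OP1: ends Aug 19 01:00 at or before OP7 starts Aug 19 11:45 → clear.
OP3: ends Aug 19 09:15 at or before OP7 starts Aug 19 11:45 → clear.
OP5: starts Aug 19 04:45 before OP7 ends Aug 19 13:15, and ends Aug 19 14:15 after OP7 starts Aug 19 11:45 → overlap.
OP6: starts Aug 19 09:45 before OP7 ends Aug 19 13:15, and ends Aug 19 20:00 after OP7 starts Aug 19 11:45 → overlap.
OP7 overlaps OP5, OP6.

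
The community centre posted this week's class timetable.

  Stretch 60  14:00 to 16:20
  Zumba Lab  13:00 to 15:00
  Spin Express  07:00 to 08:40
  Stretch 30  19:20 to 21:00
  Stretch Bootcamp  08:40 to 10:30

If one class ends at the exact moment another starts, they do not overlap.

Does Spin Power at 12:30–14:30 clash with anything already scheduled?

Spin Express: ends 08:40 at or before Spin Power starts 12:30 → clear.
Stretch Bootcamp: ends 10:30 at or before Spin Power starts 12:30 → clear.
Zumba Lab: starts 13:00 before Spin Power ends 14:30, and ends 15:00 after Spin Power starts 12:30 → overlap.
Stretch 60: starts 14:00 before Spin Power ends 14:30, and ends 16:20 after Spin Power starts 12:30 → overlap.
Stretch 30: starts 19:20 at or after Spin Power ends 14:30 → clear.
Spin Power overlaps Stretch 60, Zumba Lab.

Yes — it overlaps Stretch 60, Zumba Lab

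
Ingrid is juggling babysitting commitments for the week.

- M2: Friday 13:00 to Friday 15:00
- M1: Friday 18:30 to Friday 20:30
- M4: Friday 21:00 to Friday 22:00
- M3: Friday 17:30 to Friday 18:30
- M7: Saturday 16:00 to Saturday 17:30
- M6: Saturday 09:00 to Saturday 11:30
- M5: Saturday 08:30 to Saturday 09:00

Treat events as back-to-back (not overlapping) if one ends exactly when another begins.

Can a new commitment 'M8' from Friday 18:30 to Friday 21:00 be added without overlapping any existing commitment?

No — it overlaps M1

M2: ends Friday 15:00 at or before M8 starts Friday 18:30 → clear.
M3: ends Friday 18:30 at or before M8 starts Friday 18:30 → clear.
M1: starts Friday 18:30 before M8 ends Friday 21:00, and ends Friday 20:30 after M8 starts Friday 18:30 → overlap.
M4: starts Friday 21:00 at or after M8 ends Friday 21:00 → clear.
M5: starts Saturday 08:30 at or after M8 ends Friday 21:00 → clear.
M6: starts Saturday 09:00 at or after M8 ends Friday 21:00 → clear.
M7: starts Saturday 16:00 at or after M8 ends Friday 21:00 → clear.
M8 overlaps M1.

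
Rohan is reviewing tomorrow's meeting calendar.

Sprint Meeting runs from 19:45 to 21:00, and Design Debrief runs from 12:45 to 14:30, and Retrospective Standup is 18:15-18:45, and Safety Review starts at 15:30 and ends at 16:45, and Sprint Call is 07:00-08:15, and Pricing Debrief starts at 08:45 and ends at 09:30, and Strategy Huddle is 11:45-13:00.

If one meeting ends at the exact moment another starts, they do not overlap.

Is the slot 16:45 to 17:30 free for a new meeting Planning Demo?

Sprint Call: ends 08:15 at or before Planning Demo starts 16:45 → clear.
Pricing Debrief: ends 09:30 at or before Planning Demo starts 16:45 → clear.
Strategy Huddle: ends 13:00 at or before Planning Demo starts 16:45 → clear.
Design Debrief: ends 14:30 at or before Planning Demo starts 16:45 → clear.
Safety Review: ends 16:45 at or before Planning Demo starts 16:45 → clear.
Retrospective Standup: starts 18:15 at or after Planning Demo ends 17:30 → clear.
Sprint Meeting: starts 19:45 at or after Planning Demo ends 17:30 → clear.

Yes — the slot is free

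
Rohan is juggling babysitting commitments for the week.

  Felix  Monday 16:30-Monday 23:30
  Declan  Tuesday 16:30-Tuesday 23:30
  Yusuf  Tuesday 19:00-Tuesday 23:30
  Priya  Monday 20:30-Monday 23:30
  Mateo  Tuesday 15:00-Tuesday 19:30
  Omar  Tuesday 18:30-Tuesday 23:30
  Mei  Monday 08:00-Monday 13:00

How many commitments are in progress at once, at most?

4

Walk through starts and ends in time order (an end at T is processed before a start at T):
Monday 08:00 start Mei → 1
Monday 13:00 end Mei → 0
Monday 16:30 start Felix → 1
Monday 20:30 start Priya → 2
Monday 23:30 end Felix → 1
Monday 23:30 end Priya → 0
Tuesday 15:00 start Mateo → 1
Tuesday 16:30 start Declan → 2
Tuesday 18:30 start Omar → 3
Tuesday 19:00 start Yusuf → 4
Tuesday 19:30 end Mateo → 3
Tuesday 23:30 end Declan → 2
Tuesday 23:30 end Omar → 1
Tuesday 23:30 end Yusuf → 0
Peak is 4, at Tuesday 19:00 (Declan, Mateo, Omar, Yusuf).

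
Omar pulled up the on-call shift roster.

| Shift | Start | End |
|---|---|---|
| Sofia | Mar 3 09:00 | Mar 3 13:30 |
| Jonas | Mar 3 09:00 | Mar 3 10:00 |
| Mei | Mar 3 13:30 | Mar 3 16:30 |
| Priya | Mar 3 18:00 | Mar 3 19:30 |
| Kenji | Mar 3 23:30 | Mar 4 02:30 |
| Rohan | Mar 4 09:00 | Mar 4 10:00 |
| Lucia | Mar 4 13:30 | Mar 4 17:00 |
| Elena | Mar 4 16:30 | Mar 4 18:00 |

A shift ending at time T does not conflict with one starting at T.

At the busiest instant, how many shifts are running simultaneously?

2

Walk through starts and ends in time order (an end at T is processed before a start at T):
Mar 3 09:00 start Jonas → 1
Mar 3 09:00 start Sofia → 2
Mar 3 10:00 end Jonas → 1
Mar 3 13:30 end Sofia → 0
Mar 3 13:30 start Mei → 1
Mar 3 16:30 end Mei → 0
Mar 3 18:00 start Priya → 1
Mar 3 19:30 end Priya → 0
Mar 3 23:30 start Kenji → 1
Mar 4 02:30 end Kenji → 0
Mar 4 09:00 start Rohan → 1
Mar 4 10:00 end Rohan → 0
Mar 4 13:30 start Lucia → 1
Mar 4 16:30 start Elena → 2
Mar 4 17:00 end Lucia → 1
Mar 4 18:00 end Elena → 0
Peak is 2, at Mar 3 09:00 (Jonas, Sofia).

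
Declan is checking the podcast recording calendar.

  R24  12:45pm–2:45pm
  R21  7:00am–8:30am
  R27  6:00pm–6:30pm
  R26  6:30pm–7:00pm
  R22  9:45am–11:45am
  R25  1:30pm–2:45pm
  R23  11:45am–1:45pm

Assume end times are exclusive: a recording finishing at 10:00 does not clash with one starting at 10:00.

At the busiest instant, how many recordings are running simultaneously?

Walk through starts and ends in time order (an end at T is processed before a start at T):
7:00am start R21 → 1
8:30am end R21 → 0
9:45am start R22 → 1
11:45am end R22 → 0
11:45am start R23 → 1
12:45pm start R24 → 2
1:30pm start R25 → 3
1:45pm end R23 → 2
2:45pm end R24 → 1
2:45pm end R25 → 0
6:00pm start R27 → 1
6:30pm end R27 → 0
6:30pm start R26 → 1
7:00pm end R26 → 0
Peak is 3, at 1:30pm (R23, R24, R25).

3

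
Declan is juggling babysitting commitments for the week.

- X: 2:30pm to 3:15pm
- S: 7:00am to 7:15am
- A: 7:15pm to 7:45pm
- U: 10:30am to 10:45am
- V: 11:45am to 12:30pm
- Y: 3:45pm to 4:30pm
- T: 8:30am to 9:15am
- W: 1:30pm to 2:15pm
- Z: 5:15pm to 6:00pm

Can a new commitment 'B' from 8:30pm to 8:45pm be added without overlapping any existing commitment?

Yes — the slot is free

S: ends 7:15am at or before B starts 8:30pm → clear.
T: ends 9:15am at or before B starts 8:30pm → clear.
U: ends 10:45am at or before B starts 8:30pm → clear.
V: ends 12:30pm at or before B starts 8:30pm → clear.
W: ends 2:15pm at or before B starts 8:30pm → clear.
X: ends 3:15pm at or before B starts 8:30pm → clear.
Y: ends 4:30pm at or before B starts 8:30pm → clear.
Z: ends 6:00pm at or before B starts 8:30pm → clear.
A: ends 7:45pm at or before B starts 8:30pm → clear.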